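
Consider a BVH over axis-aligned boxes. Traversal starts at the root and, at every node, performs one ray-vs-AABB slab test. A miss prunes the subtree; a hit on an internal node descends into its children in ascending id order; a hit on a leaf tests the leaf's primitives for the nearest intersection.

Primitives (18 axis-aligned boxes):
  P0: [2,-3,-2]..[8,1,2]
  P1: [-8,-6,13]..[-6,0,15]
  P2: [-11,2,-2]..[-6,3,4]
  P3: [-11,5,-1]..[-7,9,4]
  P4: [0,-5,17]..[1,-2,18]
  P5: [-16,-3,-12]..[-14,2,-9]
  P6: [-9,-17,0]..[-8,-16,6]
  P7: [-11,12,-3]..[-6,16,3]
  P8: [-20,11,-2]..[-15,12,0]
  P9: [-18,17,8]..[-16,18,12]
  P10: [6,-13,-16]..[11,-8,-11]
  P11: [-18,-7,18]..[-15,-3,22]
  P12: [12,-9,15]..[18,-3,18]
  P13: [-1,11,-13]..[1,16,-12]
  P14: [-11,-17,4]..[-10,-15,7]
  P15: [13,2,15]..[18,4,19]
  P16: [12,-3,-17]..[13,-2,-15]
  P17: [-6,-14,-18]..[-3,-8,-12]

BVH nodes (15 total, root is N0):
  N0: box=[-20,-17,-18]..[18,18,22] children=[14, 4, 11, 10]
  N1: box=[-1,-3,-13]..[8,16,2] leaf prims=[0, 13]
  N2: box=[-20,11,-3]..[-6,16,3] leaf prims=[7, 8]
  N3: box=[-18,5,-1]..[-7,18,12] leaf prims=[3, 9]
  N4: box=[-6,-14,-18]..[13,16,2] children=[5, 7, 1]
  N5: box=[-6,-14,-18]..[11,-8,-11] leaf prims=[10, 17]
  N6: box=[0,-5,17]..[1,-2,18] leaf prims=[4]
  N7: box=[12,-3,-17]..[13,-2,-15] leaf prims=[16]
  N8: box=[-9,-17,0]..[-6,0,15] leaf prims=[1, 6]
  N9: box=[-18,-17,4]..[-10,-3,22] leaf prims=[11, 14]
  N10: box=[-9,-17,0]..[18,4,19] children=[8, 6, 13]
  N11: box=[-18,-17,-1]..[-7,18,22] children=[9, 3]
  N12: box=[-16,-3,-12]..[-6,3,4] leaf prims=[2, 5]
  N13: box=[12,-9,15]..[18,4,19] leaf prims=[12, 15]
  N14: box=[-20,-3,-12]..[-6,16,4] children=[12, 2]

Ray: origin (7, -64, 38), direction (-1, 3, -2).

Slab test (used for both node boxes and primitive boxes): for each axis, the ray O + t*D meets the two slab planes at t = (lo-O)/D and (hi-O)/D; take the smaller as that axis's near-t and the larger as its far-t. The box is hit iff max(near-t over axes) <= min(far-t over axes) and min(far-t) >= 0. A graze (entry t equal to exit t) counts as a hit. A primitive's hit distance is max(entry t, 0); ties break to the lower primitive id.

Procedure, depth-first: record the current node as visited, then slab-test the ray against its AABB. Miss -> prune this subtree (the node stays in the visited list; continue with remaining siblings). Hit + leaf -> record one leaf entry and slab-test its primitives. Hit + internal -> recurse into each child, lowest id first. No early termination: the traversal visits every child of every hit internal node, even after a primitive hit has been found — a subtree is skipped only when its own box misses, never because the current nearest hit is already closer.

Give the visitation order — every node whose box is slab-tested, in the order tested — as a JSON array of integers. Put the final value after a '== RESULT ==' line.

Walk:
N0 x:[-11,27] y:[47/3,82/3] z:[8,28] -> hit [47/3,27], descend [4, 10, 11, 14]
  N4 x:[-6,13] y:[50/3,80/3] z:[18,28] -> miss, prune
  N10 x:[-11,16] y:[47/3,68/3] z:[19/2,19] -> hit [47/3,16], descend [6, 8, 13]
    N6 x:[6,7] y:[59/3,62/3] z:[10,21/2] -> miss, prune
    N8 x:[13,16] y:[47/3,64/3] z:[23/2,19] -> hit [47/3,16] leaf, test {P1(miss), P6@t=16}
    N13 x:[-11,-5] y:[55/3,68/3] z:[19/2,23/2] -> miss, prune
  N11 x:[14,25] y:[47/3,82/3] z:[8,39/2] -> hit [47/3,39/2], descend [3, 9]
    N3 x:[14,25] y:[23,82/3] z:[13,39/2] -> miss, prune
    N9 x:[17,25] y:[47/3,61/3] z:[8,17] -> hit [17,17] leaf, test {P11(miss), P14(miss)}
  N14 x:[13,27] y:[61/3,80/3] z:[17,25] -> hit [61/3,25], descend [2, 12]
    N2 x:[13,27] y:[25,80/3] z:[35/2,41/2] -> miss, prune
    N12 x:[13,23] y:[61/3,67/3] z:[17,25] -> hit [61/3,67/3] leaf, test {P2(miss), P5(miss)}

12 AABB tests over nodes [0, 4, 10, 6, 8, 13, 11, 3, 9, 14, 2, 12]; 3 leaves entered; closest P6.

== RESULT ==
[0, 4, 10, 6, 8, 13, 11, 3, 9, 14, 2, 12]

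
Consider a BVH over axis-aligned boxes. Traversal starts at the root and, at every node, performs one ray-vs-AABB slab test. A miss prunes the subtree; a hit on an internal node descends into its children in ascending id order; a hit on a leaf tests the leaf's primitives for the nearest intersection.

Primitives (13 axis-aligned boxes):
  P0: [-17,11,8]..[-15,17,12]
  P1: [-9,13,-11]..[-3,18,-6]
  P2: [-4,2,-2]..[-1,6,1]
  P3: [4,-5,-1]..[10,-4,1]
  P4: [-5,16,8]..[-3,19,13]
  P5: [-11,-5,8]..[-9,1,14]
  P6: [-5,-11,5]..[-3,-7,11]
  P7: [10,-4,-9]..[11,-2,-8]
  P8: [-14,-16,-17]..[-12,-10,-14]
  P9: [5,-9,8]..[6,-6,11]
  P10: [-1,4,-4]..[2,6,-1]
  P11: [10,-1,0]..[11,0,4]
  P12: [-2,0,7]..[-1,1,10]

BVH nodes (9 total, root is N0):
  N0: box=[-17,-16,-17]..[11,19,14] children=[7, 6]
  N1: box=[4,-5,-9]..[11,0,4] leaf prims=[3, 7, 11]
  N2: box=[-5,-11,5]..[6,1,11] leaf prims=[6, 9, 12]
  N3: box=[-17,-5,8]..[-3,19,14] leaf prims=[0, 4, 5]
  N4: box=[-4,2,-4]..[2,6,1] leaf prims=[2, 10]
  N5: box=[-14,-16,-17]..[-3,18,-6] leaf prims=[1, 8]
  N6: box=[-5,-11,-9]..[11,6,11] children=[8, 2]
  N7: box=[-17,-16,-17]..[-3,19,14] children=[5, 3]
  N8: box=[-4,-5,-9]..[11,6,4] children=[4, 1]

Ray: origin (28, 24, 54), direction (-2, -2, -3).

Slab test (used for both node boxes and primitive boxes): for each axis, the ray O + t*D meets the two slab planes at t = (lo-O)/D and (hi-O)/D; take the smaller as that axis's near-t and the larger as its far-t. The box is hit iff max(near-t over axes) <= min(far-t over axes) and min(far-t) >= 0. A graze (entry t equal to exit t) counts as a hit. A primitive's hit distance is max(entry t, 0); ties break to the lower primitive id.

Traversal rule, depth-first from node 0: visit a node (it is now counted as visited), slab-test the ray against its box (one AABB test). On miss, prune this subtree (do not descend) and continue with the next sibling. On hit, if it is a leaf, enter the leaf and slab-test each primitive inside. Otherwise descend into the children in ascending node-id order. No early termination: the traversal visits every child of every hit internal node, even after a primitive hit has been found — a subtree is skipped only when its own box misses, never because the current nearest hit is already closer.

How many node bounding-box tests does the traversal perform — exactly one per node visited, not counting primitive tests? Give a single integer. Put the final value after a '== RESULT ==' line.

Trace the traversal:
N0 x:[17/2,45/2] y:[5/2,20] z:[40/3,71/3] -> hit [40/3,20], descend [6, 7]
  N6 x:[17/2,33/2] y:[9,35/2] z:[43/3,21] -> hit [43/3,33/2], descend [2, 8]
    N2 x:[11,33/2] y:[23/2,35/2] z:[43/3,49/3] -> hit [43/3,49/3] leaf, test {P6@t=31/2, P9(miss), P12(miss)}
    N8 x:[17/2,16] y:[9,29/2] z:[50/3,21] -> miss, prune
  N7 x:[31/2,45/2] y:[5/2,20] z:[40/3,71/3] -> hit [31/2,20], descend [3, 5]
    N3 x:[31/2,45/2] y:[5/2,29/2] z:[40/3,46/3] -> miss, prune
    N5 x:[31/2,21] y:[3,20] z:[20,71/3] -> hit [20,20] leaf, test {P1(miss), P8(miss)}

order=[0, 6, 2, 8, 7, 3, 5]  |boxes|=7  |leaves|=2  hit=P6

== RESULT ==
7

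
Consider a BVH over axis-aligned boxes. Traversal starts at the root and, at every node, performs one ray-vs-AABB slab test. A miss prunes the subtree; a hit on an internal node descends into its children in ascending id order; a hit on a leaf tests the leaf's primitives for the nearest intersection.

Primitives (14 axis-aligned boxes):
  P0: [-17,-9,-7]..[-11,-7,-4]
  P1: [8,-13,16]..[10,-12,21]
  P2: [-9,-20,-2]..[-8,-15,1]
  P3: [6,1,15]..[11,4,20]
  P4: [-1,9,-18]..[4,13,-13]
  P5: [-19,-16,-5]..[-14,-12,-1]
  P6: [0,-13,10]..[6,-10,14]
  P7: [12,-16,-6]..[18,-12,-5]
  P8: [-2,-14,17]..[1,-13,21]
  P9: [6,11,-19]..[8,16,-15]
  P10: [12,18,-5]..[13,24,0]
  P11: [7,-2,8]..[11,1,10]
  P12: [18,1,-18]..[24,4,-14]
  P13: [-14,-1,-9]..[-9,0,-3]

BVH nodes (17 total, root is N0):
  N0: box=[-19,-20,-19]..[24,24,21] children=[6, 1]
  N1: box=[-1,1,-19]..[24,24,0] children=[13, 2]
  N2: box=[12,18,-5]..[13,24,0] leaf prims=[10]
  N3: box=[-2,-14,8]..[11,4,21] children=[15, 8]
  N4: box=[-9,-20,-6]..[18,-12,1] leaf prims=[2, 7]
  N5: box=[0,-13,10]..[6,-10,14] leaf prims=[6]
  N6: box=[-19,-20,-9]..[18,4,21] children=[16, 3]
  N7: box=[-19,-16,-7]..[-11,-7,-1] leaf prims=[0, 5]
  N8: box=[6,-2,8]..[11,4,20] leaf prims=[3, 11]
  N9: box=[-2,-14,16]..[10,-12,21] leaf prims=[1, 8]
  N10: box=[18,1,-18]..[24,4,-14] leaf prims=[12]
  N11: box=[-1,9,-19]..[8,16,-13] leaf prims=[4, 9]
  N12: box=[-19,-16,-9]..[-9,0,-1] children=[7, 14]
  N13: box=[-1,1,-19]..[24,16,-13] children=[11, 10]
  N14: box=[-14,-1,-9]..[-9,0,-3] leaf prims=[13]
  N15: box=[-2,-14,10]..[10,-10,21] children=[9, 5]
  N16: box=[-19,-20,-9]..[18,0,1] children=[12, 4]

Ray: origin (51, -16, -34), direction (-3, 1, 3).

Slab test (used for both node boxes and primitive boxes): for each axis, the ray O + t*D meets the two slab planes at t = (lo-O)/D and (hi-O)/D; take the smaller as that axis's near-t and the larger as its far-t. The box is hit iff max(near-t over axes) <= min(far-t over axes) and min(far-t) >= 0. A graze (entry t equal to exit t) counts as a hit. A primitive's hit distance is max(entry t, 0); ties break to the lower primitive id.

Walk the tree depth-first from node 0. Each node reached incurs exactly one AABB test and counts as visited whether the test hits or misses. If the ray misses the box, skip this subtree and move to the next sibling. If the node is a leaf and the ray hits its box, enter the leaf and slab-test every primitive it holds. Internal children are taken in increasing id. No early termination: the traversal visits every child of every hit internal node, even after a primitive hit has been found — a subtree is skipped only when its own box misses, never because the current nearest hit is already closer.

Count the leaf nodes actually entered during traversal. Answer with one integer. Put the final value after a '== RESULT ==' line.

Traverse from the root:
N0 x:[9,70/3] y:[-4,40] z:[5,55/3] -> hit [9,55/3], descend [1, 6]
  N1 x:[9,52/3] y:[17,40] z:[5,34/3] -> miss, prune
  N6 x:[11,70/3] y:[-4,20] z:[25/3,55/3] -> hit [11,55/3], descend [3, 16]
    N3 x:[40/3,53/3] y:[2,20] z:[14,55/3] -> hit [14,53/3], descend [8, 15]
      N8 x:[40/3,15] y:[14,20] z:[14,18] -> hit [14,15] leaf, test {P3(miss), P11@t=14}
      N15 x:[41/3,53/3] y:[2,6] z:[44/3,55/3] -> miss, prune
    N16 x:[11,70/3] y:[-4,16] z:[25/3,35/3] -> hit [11,35/3], descend [4, 12]
      N4 x:[11,20] y:[-4,4] z:[28/3,35/3] -> miss, prune
      N12 x:[20,70/3] y:[0,16] z:[25/3,11] -> miss, prune

order=[0, 1, 6, 3, 8, 15, 16, 4, 12]  |boxes|=9  |leaves|=1  hit=P11

== RESULT ==
1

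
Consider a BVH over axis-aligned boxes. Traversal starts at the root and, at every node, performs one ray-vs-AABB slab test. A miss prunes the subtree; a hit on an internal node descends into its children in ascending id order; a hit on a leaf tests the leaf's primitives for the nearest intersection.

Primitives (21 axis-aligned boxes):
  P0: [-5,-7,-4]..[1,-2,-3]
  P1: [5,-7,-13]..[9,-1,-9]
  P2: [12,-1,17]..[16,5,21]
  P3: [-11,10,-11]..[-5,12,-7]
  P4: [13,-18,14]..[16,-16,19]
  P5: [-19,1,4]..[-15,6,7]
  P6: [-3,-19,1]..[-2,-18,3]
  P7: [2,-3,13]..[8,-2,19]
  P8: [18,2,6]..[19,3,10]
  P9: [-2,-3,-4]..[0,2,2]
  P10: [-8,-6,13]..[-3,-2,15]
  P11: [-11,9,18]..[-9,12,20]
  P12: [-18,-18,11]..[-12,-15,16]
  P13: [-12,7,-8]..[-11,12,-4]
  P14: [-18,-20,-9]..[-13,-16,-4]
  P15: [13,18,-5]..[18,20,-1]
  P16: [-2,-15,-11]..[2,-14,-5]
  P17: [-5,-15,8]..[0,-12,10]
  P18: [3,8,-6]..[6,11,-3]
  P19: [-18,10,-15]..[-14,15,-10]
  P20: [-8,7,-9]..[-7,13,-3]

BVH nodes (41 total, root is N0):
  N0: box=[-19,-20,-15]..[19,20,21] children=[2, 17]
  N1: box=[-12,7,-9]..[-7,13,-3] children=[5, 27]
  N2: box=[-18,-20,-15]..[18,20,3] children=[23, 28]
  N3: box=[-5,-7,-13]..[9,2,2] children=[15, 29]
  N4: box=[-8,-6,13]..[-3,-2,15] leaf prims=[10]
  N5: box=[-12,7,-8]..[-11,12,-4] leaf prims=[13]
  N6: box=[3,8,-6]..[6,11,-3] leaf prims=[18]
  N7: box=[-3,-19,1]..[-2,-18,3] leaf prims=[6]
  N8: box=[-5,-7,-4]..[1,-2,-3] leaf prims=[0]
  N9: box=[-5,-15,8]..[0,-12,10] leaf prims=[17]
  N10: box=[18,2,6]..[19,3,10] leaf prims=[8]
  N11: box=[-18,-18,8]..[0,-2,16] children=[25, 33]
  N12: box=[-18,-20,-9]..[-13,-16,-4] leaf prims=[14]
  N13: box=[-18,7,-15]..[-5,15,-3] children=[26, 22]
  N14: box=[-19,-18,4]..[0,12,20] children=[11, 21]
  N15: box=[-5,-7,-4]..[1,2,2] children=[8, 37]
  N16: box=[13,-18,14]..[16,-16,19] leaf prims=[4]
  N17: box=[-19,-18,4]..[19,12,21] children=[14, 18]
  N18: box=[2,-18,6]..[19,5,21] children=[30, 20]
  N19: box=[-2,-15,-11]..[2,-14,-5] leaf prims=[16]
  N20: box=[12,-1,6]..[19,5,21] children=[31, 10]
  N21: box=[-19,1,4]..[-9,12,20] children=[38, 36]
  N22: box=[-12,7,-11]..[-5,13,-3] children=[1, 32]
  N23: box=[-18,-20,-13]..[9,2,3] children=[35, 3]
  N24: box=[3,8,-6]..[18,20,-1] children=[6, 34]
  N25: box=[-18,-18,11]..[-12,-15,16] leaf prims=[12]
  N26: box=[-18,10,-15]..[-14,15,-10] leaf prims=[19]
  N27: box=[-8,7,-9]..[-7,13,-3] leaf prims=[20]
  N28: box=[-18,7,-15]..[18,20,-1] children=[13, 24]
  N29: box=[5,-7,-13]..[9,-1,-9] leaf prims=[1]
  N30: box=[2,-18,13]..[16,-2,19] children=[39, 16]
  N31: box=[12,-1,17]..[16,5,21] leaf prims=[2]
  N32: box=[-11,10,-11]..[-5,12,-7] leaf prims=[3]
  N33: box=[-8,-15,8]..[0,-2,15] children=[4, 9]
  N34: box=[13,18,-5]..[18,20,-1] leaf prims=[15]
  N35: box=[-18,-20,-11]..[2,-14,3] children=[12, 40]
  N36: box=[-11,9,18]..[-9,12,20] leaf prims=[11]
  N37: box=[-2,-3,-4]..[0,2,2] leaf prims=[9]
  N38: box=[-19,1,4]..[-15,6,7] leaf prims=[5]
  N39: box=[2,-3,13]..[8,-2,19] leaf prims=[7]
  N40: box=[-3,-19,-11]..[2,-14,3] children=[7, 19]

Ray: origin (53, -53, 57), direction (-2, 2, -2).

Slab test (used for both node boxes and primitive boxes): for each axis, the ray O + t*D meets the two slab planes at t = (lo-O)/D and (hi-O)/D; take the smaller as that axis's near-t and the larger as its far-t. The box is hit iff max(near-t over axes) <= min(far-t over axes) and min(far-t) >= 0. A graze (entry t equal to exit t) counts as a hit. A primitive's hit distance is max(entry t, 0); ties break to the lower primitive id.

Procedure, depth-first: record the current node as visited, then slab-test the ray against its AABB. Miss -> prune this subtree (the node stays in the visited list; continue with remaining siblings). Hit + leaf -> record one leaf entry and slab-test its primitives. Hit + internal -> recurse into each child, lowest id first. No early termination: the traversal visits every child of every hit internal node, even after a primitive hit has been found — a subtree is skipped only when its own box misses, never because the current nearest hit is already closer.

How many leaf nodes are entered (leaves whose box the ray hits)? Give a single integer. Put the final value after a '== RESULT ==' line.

Traverse from the root:
N0 x:[17,36] y:[33/2,73/2] z:[18,36] -> hit [18,36], descend [2, 17]
  N2 x:[35/2,71/2] y:[33/2,73/2] z:[27,36] -> hit [27,71/2], descend [23, 28]
    N23 x:[22,71/2] y:[33/2,55/2] z:[27,35] -> hit [27,55/2], descend [3, 35]
      N3 x:[22,29] y:[23,55/2] z:[55/2,35] -> hit [55/2,55/2], descend [15, 29]
        N15 x:[26,29] y:[23,55/2] z:[55/2,61/2] -> hit [55/2,55/2], descend [8, 37]
          N8 x:[26,29] y:[23,51/2] z:[30,61/2] -> miss, prune
          N37 x:[53/2,55/2] y:[25,55/2] z:[55/2,61/2] -> hit [55/2,55/2] leaf, test {P9@t=55/2}
        N29 x:[22,24] y:[23,26] z:[33,35] -> miss, prune
      N35 x:[51/2,71/2] y:[33/2,39/2] z:[27,34] -> miss, prune
    N28 x:[35/2,71/2] y:[30,73/2] z:[29,36] -> hit [30,71/2], descend [13, 24]
      N13 x:[29,71/2] y:[30,34] z:[30,36] -> hit [30,34], descend [22, 26]
        N22 x:[29,65/2] y:[30,33] z:[30,34] -> hit [30,65/2], descend [1, 32]
          N1 x:[30,65/2] y:[30,33] z:[30,33] -> hit [30,65/2], descend [5, 27]
            N5 x:[32,65/2] y:[30,65/2] z:[61/2,65/2] -> hit [32,65/2] leaf, test {P13@t=32}
            N27 x:[30,61/2] y:[30,33] z:[30,33] -> hit [30,61/2] leaf, test {P20@t=30}
          N32 x:[29,32] y:[63/2,65/2] z:[32,34] -> hit [32,32] leaf, test {P3@t=32}
        N26 x:[67/2,71/2] y:[63/2,34] z:[67/2,36] -> hit [67/2,34] leaf, test {P19@t=67/2}
      N24 x:[35/2,25] y:[61/2,73/2] z:[29,63/2] -> miss, prune
  N17 x:[17,36] y:[35/2,65/2] z:[18,53/2] -> hit [18,53/2], descend [14, 18]
    N14 x:[53/2,36] y:[35/2,65/2] z:[37/2,53/2] -> hit [53/2,53/2], descend [11, 21]
      N11 x:[53/2,71/2] y:[35/2,51/2] z:[41/2,49/2] -> miss, prune
      N21 x:[31,36] y:[27,65/2] z:[37/2,53/2] -> miss, prune
    N18 x:[17,51/2] y:[35/2,29] z:[18,51/2] -> hit [18,51/2], descend [20, 30]
      N20 x:[17,41/2] y:[26,29] z:[18,51/2] -> miss, prune
      N30 x:[37/2,51/2] y:[35/2,51/2] z:[19,22] -> hit [19,22], descend [16, 39]
        N16 x:[37/2,20] y:[35/2,37/2] z:[19,43/2] -> miss, prune
        N39 x:[45/2,51/2] y:[25,51/2] z:[19,22] -> miss, prune

27 AABB tests over nodes [0, 2, 23, 3, 15, 8, 37, 29, 35, 28, 13, 22, 1, 5, 27, 32, 26, 24, 17, 14, 11, 21, 18, 20, 30, 16, 39]; 5 leaves entered; closest P9.

== RESULT ==
5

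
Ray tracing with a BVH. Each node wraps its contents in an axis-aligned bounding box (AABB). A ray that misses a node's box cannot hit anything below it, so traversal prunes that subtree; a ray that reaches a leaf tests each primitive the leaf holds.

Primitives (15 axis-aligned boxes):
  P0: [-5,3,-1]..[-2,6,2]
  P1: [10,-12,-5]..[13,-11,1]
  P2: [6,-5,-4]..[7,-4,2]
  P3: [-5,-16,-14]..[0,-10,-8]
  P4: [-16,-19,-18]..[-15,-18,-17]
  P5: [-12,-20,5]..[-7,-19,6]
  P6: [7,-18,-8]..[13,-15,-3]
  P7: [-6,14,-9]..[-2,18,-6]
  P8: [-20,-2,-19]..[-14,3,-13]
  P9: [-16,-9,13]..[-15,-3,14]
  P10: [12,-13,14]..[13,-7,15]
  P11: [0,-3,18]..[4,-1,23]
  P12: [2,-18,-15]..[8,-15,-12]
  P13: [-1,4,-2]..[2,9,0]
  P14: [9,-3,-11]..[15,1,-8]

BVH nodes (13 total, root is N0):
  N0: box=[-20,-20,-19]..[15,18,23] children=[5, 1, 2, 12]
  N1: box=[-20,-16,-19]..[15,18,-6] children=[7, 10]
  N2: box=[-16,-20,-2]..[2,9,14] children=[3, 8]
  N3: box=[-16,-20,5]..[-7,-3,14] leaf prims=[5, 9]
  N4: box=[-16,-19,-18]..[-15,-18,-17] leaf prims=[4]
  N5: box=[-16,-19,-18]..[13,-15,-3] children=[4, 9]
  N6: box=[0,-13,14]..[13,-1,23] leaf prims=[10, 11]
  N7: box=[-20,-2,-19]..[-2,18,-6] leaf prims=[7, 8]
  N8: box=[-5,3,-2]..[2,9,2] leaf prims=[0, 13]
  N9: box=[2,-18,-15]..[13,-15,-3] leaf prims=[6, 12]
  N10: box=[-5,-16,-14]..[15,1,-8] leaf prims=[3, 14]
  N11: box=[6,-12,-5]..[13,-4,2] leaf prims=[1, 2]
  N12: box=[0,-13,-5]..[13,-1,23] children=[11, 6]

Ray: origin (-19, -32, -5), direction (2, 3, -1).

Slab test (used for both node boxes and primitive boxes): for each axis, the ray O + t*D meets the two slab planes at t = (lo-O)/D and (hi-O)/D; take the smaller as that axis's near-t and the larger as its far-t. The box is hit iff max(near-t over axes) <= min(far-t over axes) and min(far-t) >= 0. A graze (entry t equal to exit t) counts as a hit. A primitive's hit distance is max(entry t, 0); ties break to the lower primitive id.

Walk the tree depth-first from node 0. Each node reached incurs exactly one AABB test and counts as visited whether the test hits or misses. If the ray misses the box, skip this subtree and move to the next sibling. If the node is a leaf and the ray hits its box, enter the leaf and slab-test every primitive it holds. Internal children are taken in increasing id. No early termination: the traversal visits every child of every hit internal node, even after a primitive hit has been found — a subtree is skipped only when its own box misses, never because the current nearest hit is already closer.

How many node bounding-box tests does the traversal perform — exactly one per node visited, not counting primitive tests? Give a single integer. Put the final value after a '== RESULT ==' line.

Trace the traversal:
N0 x:[-1/2,17] y:[4,50/3] z:[-28,14] -> hit [4,14], descend [1, 2, 5, 12]
  N1 x:[-1/2,17] y:[16/3,50/3] z:[1,14] -> hit [16/3,14], descend [7, 10]
    N7 x:[-1/2,17/2] y:[10,50/3] z:[1,14] -> miss, prune
    N10 x:[7,17] y:[16/3,11] z:[3,9] -> hit [7,9] leaf, test {P3@t=7, P14(miss)}
  N2 x:[3/2,21/2] y:[4,41/3] z:[-19,-3] -> miss, prune
  N5 x:[3/2,16] y:[13/3,17/3] z:[-2,13] -> hit [13/3,17/3], descend [4, 9]
    N4 x:[3/2,2] y:[13/3,14/3] z:[12,13] -> miss, prune
    N9 x:[21/2,16] y:[14/3,17/3] z:[-2,10] -> miss, prune
  N12 x:[19/2,16] y:[19/3,31/3] z:[-28,0] -> miss, prune

Summary -> nodes [0, 1, 7, 10, 2, 5, 4, 9, 12]; box-tests=9; leaf-entries=1; first=P3

== RESULT ==
9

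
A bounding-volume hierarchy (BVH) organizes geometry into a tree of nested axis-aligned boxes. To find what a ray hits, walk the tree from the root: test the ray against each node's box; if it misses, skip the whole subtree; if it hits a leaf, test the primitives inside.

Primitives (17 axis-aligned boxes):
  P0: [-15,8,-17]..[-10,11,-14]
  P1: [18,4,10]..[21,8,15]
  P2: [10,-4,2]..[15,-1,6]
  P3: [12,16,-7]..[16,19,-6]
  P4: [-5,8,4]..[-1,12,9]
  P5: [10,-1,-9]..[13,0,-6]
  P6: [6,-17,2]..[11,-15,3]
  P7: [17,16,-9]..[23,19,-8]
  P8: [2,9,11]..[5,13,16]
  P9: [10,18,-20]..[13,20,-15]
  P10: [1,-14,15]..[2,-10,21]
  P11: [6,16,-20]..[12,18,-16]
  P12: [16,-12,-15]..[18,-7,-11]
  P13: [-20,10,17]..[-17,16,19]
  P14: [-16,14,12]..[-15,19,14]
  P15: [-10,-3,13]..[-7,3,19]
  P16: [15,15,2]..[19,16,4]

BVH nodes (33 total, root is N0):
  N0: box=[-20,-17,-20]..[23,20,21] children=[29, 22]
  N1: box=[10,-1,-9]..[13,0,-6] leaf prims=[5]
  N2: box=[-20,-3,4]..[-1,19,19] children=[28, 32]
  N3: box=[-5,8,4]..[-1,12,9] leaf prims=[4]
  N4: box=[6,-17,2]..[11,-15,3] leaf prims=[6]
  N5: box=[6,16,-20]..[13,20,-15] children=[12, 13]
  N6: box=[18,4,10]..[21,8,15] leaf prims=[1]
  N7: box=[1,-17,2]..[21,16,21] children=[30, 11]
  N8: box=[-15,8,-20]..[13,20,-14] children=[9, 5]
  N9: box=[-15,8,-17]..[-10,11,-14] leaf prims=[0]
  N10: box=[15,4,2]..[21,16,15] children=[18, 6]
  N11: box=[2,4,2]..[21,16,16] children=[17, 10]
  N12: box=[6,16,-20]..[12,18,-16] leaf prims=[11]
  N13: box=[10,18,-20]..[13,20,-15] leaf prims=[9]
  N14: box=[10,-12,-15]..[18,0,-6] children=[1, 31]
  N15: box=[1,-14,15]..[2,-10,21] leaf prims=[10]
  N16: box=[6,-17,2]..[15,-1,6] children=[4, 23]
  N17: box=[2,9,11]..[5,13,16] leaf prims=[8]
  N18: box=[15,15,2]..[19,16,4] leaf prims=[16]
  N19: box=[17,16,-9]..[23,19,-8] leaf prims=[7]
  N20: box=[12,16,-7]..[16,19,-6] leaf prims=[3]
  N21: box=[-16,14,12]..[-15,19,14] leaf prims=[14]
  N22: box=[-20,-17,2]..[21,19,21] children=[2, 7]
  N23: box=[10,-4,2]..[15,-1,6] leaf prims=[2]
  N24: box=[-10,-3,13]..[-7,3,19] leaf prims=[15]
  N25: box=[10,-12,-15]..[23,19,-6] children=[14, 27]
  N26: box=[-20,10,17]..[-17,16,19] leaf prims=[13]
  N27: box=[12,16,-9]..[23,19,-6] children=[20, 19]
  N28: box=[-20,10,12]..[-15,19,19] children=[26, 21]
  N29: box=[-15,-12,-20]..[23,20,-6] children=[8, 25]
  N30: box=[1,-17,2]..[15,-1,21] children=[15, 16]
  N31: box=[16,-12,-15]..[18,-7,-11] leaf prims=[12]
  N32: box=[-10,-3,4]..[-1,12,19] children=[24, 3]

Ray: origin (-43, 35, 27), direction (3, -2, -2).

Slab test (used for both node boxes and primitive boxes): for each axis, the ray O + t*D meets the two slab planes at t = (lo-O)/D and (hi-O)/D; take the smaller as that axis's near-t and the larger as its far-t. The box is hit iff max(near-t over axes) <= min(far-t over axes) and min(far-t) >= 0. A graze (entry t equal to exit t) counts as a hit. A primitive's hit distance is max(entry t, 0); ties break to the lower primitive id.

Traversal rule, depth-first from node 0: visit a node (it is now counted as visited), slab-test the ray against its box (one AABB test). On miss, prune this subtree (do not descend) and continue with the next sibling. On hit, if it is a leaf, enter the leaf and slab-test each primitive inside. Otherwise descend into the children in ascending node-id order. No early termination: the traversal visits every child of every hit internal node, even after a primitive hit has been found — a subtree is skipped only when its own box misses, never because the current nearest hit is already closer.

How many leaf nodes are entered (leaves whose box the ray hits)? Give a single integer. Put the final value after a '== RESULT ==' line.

Walk:
N0 x:[23/3,22] y:[15/2,26] z:[3,47/2] -> hit [23/3,22], descend [22, 29]
  N22 x:[23/3,64/3] y:[8,26] z:[3,25/2] -> hit [8,25/2], descend [2, 7]
    N2 x:[23/3,14] y:[8,19] z:[4,23/2] -> hit [8,23/2], descend [28, 32]
      N28 x:[23/3,28/3] y:[8,25/2] z:[4,15/2] -> miss, prune
      N32 x:[11,14] y:[23/2,19] z:[4,23/2] -> hit [23/2,23/2], descend [3, 24]
        N3 x:[38/3,14] y:[23/2,27/2] z:[9,23/2] -> miss, prune
        N24 x:[11,12] y:[16,19] z:[4,7] -> miss, prune
    N7 x:[44/3,64/3] y:[19/2,26] z:[3,25/2] -> miss, prune
  N29 x:[28/3,22] y:[15/2,47/2] z:[33/2,47/2] -> hit [33/2,22], descend [8, 25]
    N8 x:[28/3,56/3] y:[15/2,27/2] z:[41/2,47/2] -> miss, prune
    N25 x:[53/3,22] y:[8,47/2] z:[33/2,21] -> hit [53/3,21], descend [14, 27]
      N14 x:[53/3,61/3] y:[35/2,47/2] z:[33/2,21] -> hit [53/3,61/3], descend [1, 31]
        N1 x:[53/3,56/3] y:[35/2,18] z:[33/2,18] -> hit [53/3,18] leaf, test {P5@t=53/3}
        N31 x:[59/3,61/3] y:[21,47/2] z:[19,21] -> miss, prune
      N27 x:[55/3,22] y:[8,19/2] z:[33/2,18] -> miss, prune

Summary -> nodes [0, 22, 2, 28, 32, 3, 24, 7, 29, 8, 25, 14, 1, 31, 27]; box-tests=15; leaf-entries=1; first=P5

== RESULT ==
1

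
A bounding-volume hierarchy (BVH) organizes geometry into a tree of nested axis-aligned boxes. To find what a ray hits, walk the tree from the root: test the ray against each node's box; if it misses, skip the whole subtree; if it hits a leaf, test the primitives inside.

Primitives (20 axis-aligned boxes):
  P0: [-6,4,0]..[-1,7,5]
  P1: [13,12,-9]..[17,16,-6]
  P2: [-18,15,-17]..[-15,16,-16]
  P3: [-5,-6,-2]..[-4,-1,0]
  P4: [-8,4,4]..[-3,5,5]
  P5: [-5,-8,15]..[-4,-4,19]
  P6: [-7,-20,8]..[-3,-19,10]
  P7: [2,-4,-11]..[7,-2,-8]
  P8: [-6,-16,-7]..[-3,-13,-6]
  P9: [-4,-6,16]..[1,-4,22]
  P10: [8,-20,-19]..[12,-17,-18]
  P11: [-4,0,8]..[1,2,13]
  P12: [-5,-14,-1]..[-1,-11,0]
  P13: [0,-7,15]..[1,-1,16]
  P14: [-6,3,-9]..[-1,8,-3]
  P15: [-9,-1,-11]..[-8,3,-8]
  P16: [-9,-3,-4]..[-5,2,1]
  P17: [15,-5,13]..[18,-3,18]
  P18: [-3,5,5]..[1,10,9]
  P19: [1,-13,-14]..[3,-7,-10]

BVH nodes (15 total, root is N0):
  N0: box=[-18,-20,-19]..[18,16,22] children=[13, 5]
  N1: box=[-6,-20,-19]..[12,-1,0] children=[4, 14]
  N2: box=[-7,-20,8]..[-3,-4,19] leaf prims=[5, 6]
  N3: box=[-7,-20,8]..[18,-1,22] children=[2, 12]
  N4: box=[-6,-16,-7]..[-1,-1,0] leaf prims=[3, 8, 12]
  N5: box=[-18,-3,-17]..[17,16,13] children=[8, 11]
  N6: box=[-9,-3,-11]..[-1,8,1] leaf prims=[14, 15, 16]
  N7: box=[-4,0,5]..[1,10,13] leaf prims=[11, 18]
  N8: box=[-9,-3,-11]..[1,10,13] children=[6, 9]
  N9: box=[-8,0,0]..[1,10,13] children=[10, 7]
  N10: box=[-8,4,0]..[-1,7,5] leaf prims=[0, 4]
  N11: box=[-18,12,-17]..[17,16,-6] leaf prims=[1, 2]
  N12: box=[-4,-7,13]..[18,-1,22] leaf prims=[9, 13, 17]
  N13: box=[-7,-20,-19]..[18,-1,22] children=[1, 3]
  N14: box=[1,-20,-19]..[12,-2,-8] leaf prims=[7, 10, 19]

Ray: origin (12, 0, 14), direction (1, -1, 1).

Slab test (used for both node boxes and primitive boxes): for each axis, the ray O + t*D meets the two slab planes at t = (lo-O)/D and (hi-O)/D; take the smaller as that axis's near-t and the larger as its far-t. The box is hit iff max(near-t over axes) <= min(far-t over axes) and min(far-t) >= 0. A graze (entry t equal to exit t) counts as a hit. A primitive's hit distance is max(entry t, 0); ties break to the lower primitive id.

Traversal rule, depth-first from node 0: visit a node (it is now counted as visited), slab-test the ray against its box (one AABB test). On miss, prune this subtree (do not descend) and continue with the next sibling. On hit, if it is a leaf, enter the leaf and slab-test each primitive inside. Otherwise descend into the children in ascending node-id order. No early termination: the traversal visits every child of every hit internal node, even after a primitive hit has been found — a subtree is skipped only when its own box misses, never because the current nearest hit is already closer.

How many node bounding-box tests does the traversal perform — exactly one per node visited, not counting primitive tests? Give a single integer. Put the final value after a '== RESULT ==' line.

Walk:
N0 x:[-30,6] y:[-16,20] z:[-33,8] -> hit [-16,6], descend [5, 13]
  N5 x:[-30,5] y:[-16,3] z:[-31,-1] -> miss, prune
  N13 x:[-19,6] y:[1,20] z:[-33,8] -> hit [1,6], descend [1, 3]
    N1 x:[-18,0] y:[1,20] z:[-33,-14] -> miss, prune
    N3 x:[-19,6] y:[1,20] z:[-6,8] -> hit [1,6], descend [2, 12]
      N2 x:[-19,-15] y:[4,20] z:[-6,5] -> miss, prune
      N12 x:[-16,6] y:[1,7] z:[-1,8] -> hit [1,6] leaf, test {P9(miss), P13(miss), P17@t=3}

7 AABB tests over nodes [0, 5, 13, 1, 3, 2, 12]; 1 leaf entered; closest P17.

== RESULT ==
7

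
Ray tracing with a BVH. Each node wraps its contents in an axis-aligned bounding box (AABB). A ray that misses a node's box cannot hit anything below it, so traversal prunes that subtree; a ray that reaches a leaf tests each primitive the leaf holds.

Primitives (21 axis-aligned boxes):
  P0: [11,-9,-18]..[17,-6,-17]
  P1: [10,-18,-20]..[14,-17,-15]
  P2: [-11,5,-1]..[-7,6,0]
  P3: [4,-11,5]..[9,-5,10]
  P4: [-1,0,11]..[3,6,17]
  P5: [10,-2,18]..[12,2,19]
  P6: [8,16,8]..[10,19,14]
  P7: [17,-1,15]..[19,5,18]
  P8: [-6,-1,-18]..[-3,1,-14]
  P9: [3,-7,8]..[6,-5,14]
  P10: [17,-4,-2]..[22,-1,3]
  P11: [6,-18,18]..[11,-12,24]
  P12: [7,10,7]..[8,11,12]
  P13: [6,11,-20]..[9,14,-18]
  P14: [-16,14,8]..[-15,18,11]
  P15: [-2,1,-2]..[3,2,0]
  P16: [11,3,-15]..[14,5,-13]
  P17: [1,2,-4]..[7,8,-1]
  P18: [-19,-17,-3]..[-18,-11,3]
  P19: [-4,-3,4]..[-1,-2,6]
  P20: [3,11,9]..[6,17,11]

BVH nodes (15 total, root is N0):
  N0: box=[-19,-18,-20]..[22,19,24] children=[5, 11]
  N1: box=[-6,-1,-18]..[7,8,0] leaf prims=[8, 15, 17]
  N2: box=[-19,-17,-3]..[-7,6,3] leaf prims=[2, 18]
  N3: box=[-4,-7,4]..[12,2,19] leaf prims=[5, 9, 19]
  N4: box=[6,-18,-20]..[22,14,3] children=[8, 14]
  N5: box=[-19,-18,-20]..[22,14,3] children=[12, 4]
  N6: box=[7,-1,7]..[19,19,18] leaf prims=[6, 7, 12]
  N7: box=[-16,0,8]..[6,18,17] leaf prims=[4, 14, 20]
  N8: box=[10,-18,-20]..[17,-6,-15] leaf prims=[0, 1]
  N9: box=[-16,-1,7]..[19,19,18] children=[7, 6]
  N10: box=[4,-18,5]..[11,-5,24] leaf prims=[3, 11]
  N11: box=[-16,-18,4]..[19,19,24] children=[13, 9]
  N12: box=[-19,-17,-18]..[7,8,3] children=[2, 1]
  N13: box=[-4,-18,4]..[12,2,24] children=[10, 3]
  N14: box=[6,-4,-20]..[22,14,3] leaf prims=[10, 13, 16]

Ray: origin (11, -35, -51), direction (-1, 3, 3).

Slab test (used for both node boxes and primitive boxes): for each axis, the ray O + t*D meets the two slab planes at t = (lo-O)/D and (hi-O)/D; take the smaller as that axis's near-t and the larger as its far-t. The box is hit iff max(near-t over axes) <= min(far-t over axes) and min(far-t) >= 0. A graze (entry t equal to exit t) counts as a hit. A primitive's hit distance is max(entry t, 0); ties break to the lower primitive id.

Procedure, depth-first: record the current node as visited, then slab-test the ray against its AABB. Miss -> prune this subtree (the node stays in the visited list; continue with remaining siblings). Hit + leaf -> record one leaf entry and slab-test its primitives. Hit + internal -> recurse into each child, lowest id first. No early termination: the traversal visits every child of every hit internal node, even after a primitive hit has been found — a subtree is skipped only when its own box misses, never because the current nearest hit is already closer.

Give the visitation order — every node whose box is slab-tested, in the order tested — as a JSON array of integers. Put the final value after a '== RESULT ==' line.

Traverse from the root:
N0 x:[-11,30] y:[17/3,18] z:[31/3,25] -> hit [31/3,18], descend [5, 11]
  N5 x:[-11,30] y:[17/3,49/3] z:[31/3,18] -> hit [31/3,49/3], descend [4, 12]
    N4 x:[-11,5] y:[17/3,49/3] z:[31/3,18] -> miss, prune
    N12 x:[4,30] y:[6,43/3] z:[11,18] -> hit [11,43/3], descend [1, 2]
      N1 x:[4,17] y:[34/3,43/3] z:[11,17] -> hit [34/3,43/3] leaf, test {P8(miss), P15(miss), P17(miss)}
      N2 x:[18,30] y:[6,41/3] z:[16,18] -> miss, prune
  N11 x:[-8,27] y:[17/3,18] z:[55/3,25] -> miss, prune

7 AABB tests over nodes [0, 5, 4, 12, 1, 2, 11]; 1 leaf entered; closest miss.

== RESULT ==
[0, 5, 4, 12, 1, 2, 11]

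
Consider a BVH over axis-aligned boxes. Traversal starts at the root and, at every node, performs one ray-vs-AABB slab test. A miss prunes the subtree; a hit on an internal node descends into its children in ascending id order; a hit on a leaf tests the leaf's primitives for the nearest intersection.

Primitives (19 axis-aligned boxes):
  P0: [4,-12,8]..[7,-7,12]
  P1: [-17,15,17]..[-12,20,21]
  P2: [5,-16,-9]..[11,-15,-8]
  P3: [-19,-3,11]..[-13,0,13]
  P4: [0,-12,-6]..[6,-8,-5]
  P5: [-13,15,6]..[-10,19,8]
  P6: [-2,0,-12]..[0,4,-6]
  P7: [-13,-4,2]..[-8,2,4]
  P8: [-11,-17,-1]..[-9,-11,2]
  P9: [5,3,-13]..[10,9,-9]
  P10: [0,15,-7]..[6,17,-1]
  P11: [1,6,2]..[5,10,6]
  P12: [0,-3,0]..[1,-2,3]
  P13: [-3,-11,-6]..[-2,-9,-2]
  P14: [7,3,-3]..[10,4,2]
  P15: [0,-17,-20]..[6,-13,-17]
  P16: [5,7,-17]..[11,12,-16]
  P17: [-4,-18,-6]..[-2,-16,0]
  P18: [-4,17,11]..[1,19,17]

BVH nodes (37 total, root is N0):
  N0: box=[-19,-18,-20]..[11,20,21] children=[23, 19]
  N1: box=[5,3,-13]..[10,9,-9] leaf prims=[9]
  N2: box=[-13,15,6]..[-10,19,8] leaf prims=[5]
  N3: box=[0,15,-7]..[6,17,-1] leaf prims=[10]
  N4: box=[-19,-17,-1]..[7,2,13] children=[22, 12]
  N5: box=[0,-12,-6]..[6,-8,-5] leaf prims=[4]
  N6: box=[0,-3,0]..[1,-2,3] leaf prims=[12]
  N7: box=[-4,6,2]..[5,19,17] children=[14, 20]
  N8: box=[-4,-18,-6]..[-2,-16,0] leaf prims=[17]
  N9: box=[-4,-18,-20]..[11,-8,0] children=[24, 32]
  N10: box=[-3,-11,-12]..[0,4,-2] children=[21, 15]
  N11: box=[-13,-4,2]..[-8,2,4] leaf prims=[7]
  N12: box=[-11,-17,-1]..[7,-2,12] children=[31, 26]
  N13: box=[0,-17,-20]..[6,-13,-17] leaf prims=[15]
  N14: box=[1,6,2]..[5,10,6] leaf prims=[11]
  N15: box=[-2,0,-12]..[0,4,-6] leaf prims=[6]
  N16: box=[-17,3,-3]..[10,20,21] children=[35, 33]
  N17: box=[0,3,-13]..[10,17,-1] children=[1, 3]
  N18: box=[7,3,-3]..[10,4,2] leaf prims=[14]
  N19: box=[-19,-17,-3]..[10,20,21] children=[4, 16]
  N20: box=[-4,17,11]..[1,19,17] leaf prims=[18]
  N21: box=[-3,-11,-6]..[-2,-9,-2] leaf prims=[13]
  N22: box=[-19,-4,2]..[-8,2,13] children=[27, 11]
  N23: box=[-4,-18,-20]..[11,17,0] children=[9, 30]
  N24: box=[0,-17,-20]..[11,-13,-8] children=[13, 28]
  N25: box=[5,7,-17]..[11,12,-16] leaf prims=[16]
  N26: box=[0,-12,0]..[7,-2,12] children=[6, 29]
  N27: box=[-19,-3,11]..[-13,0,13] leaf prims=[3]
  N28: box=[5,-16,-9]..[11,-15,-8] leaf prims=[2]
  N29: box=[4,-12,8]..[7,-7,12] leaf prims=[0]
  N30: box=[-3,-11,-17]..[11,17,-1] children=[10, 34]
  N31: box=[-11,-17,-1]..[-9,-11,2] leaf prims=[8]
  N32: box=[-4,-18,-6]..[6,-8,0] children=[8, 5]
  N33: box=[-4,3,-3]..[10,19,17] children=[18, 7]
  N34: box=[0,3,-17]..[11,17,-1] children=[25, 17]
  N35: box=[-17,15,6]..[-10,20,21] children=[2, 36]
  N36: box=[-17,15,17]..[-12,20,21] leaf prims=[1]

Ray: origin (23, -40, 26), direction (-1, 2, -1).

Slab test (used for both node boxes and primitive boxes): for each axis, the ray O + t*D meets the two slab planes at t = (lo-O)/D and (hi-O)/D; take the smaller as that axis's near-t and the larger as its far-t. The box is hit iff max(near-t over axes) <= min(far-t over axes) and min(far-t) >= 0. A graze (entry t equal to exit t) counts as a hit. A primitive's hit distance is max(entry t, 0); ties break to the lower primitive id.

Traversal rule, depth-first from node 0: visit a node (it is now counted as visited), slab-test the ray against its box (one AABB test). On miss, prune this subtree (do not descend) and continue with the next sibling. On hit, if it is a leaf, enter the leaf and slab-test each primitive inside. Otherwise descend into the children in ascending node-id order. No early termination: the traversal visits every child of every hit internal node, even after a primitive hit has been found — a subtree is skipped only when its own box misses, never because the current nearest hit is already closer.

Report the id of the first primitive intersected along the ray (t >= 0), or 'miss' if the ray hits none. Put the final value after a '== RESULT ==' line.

Trace the traversal:
N0 x:[12,42] y:[11,30] z:[5,46] -> hit [12,30], descend [19, 23]
  N19 x:[13,42] y:[23/2,30] z:[5,29] -> hit [13,29], descend [4, 16]
    N4 x:[16,42] y:[23/2,21] z:[13,27] -> hit [16,21], descend [12, 22]
      N12 x:[16,34] y:[23/2,19] z:[14,27] -> hit [16,19], descend [26, 31]
        N26 x:[16,23] y:[14,19] z:[14,26] -> hit [16,19], descend [6, 29]
          N6 x:[22,23] y:[37/2,19] z:[23,26] -> miss, prune
          N29 x:[16,19] y:[14,33/2] z:[14,18] -> hit [16,33/2] leaf, test {P0@t=16}
        N31 x:[32,34] y:[23/2,29/2] z:[24,27] -> miss, prune
      N22 x:[31,42] y:[18,21] z:[13,24] -> miss, prune
    N16 x:[13,40] y:[43/2,30] z:[5,29] -> hit [43/2,29], descend [33, 35]
      N33 x:[13,27] y:[43/2,59/2] z:[9,29] -> hit [43/2,27], descend [7, 18]
        N7 x:[18,27] y:[23,59/2] z:[9,24] -> hit [23,24], descend [14, 20]
          N14 x:[18,22] y:[23,25] z:[20,24] -> miss, prune
          N20 x:[22,27] y:[57/2,59/2] z:[9,15] -> miss, prune
        N18 x:[13,16] y:[43/2,22] z:[24,29] -> miss, prune
      N35 x:[33,40] y:[55/2,30] z:[5,20] -> miss, prune
  N23 x:[12,27] y:[11,57/2] z:[26,46] -> hit [26,27], descend [9, 30]
    N9 x:[12,27] y:[11,16] z:[26,46] -> miss, prune
    N30 x:[12,26] y:[29/2,57/2] z:[27,43] -> miss, prune

19 AABB tests over nodes [0, 19, 4, 12, 26, 6, 29, 31, 22, 16, 33, 7, 14, 20, 18, 35, 23, 9, 30]; 1 leaf entered; closest P0.

== RESULT ==
0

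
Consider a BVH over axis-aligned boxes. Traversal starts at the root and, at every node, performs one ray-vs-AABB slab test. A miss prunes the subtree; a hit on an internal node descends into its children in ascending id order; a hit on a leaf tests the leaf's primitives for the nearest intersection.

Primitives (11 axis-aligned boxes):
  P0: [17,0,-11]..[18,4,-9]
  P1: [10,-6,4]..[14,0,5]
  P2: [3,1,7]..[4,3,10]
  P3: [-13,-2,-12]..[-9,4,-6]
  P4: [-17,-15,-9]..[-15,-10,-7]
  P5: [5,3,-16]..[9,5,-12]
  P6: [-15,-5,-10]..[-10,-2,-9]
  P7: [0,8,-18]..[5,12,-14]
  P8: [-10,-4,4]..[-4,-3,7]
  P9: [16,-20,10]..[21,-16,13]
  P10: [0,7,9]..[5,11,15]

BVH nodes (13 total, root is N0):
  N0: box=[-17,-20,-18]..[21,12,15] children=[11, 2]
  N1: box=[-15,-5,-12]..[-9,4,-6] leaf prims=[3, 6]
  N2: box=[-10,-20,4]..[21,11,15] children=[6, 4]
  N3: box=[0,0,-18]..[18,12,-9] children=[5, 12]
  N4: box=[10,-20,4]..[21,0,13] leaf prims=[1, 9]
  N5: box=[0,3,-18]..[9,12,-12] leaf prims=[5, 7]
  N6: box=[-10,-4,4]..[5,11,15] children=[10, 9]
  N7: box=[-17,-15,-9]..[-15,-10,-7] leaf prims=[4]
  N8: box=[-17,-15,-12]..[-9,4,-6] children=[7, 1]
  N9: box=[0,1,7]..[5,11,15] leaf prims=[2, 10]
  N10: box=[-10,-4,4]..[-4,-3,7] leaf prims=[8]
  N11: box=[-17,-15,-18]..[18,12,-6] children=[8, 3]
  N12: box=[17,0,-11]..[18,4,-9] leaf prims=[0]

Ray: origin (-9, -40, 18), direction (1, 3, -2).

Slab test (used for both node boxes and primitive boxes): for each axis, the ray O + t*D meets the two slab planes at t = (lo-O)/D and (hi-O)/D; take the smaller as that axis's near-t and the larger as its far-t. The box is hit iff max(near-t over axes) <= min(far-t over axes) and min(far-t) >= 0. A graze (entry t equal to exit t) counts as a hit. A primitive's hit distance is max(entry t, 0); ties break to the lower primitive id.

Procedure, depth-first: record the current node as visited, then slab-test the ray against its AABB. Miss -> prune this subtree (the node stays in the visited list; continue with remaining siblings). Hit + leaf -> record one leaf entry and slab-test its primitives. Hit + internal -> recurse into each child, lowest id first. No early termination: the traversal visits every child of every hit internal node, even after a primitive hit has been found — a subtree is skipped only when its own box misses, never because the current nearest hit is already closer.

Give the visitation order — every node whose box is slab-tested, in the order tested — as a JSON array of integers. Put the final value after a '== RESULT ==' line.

Traverse from the root:
N0 x:[-8,30] y:[20/3,52/3] z:[3/2,18] -> hit [20/3,52/3], descend [2, 11]
  N2 x:[-1,30] y:[20/3,17] z:[3/2,7] -> hit [20/3,7], descend [4, 6]
    N4 x:[19,30] y:[20/3,40/3] z:[5/2,7] -> miss, prune
    N6 x:[-1,14] y:[12,17] z:[3/2,7] -> miss, prune
  N11 x:[-8,27] y:[25/3,52/3] z:[12,18] -> hit [12,52/3], descend [3, 8]
    N3 x:[9,27] y:[40/3,52/3] z:[27/2,18] -> hit [27/2,52/3], descend [5, 12]
      N5 x:[9,18] y:[43/3,52/3] z:[15,18] -> hit [15,52/3] leaf, test {P5@t=15, P7(miss)}
      N12 x:[26,27] y:[40/3,44/3] z:[27/2,29/2] -> miss, prune
    N8 x:[-8,0] y:[25/3,44/3] z:[12,15] -> miss, prune

Visited [0, 2, 4, 6, 11, 3, 5, 12, 8]. Tests: 9 box, 1 leaf. Nearest: P5.

== RESULT ==
[0, 2, 4, 6, 11, 3, 5, 12, 8]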